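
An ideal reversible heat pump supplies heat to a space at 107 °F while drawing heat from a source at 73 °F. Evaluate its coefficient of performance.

COP_HP ≈ 16.67

T_H = 107 °F → (107 − 32) × 5/9 = 41.67 °C = 314.82 K.
T_C = 73 °F → (73 − 32) × 5/9 = 22.78 °C = 295.93 K.
COP_HP = T_H/(T_H − T_C) = 314.82/(314.82 − 295.93) = 16.67.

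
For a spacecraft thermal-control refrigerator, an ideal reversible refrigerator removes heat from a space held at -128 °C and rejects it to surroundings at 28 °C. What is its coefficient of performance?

T_H = 28 °C → 28 + 273.15 = 301.15 K.
T_C = -128 °C → -128 + 273.15 = 145.15 K.
COP_R = T_C/(T_H − T_C) = 145.15/(301.15 − 145.15) = 0.930.

COP_R ≈ 0.930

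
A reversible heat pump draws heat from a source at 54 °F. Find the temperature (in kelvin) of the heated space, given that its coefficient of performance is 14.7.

T_C = 54 °F → (54 − 32) × 5/9 = 12.22 °C = 285.37 K.
COP_HP = T_H/(T_H − T_C) ⇒ T_H = T_C·COP_HP/(COP_HP − 1) = 285.37 × 14.7/(14.7 − 1) = 306.2 K.

T_H ≈ 306.2 K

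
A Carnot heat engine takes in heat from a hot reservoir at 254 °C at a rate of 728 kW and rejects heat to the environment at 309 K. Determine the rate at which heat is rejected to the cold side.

T_H = 254 °C → 254 + 273.15 = 527.15 K.
The Carnot efficiency is η = 1 − T_C/T_H = 1 − 309.00/527.15 = 0.4138.
For a reversible cycle Q_C/Q_H = T_C/T_H, so Q_C = 728 × 309.00/527.15 = 426.7 kW.

Q̇_C ≈ 426.7 kW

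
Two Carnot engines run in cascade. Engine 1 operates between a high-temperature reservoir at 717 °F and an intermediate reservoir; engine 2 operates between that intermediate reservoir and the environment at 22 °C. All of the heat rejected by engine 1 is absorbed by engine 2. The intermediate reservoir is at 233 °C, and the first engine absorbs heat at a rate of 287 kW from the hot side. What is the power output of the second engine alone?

T_H = 717 °F → (717 − 32) × 5/9 = 380.56 °C = 653.71 K.
T_C = 22 °C → 22 + 273.15 = 295.15 K.
T_m = 233 °C → 233 + 273.15 = 506.15 K.
Heat entering the second stage: Q_m = Q_H·(T_m/T_H) = 287 × 506.15/653.71 = 222 kW.
Second-stage efficiency η₂ = 1 − T_C/T_m = 1 − 295.15/506.15 = 0.4169, so W₂ = η₂·Q_m = 92.6 kW.

Ẇ₂ ≈ 92.6 kW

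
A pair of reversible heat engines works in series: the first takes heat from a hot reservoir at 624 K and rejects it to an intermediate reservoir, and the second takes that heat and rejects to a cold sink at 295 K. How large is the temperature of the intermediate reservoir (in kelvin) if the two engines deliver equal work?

For reversible stages Q_m = Q_H·(T_m/T_H). Setting W₁ = Q_H(1 − T_m/T_H) equal to W₂ = Q_m(1 − T_C/T_m) = Q_H·(T_m − T_C)/T_H gives T_H − T_m = T_m − T_C, so T_m = (T_H + T_C)/2 = (624.00 + 295.00)/2 = 459.5 K.

T_m ≈ 459.5 K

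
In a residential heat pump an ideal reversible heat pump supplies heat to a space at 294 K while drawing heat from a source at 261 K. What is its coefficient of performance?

COP_HP = T_H/(T_H − T_C) = 294.00/(294.00 − 261.00) = 8.909.

COP_HP ≈ 8.909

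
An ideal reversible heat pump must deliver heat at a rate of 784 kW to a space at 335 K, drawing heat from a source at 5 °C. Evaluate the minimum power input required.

T_C = 5 °C → 5 + 273.15 = 278.15 K.
COP_HP = T_H/(T_H − T_C) = 335.00/56.85 = 5.8927.
W = Q_H/COP_HP = 784/5.8927 = 133 kW.

Ẇ_in ≈ 133 kW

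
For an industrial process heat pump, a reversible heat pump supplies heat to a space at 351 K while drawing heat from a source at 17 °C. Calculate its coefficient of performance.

T_C = 17 °C → 17 + 273.15 = 290.15 K.
Reversible heating COP: COP_HP = T_H/(T_H − T_C) = 351.00/(351.00 − 290.15) = 5.768.

COP_HP ≈ 5.768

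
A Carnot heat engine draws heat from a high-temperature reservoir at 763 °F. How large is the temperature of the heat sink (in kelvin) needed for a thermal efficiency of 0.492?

T_C ≈ 345 K

T_H = 763 °F → (763 − 32) × 5/9 = 406.11 °C = 679.26 K.
From η = 1 − T_C/T_H, T_C = T_H·(1 − η) = 679.26 × (1 − 0.492) = 345 K.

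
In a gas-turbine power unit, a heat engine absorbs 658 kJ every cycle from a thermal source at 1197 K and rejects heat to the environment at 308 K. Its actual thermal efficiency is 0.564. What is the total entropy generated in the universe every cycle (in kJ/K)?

ΔS_univ ≈ 0.382 kJ/K

W = η·Q_H = 0.564 × 658 = 371.1 kJ, so Q_C = Q_H − W = 286.9 kJ.
The hot reservoir loses entropy Q_H/T_H = 658/1197.00 = 0.5497 kJ/K; the cold reservoir gains Q_C/T_C = 286.9/308.00 = 0.9315 kJ/K.
ΔS_univ = −Q_H/T_H + Q_C/T_C = 0.382 kJ/K (> 0, since η = 0.564 < η_Carnot = 0.743).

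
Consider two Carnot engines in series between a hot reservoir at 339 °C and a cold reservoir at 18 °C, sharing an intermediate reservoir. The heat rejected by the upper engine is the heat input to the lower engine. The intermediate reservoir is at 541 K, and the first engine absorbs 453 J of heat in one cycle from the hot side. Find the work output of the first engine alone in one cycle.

T_H = 339 °C → 339 + 273.15 = 612.15 K.
T_C = 18 °C → 18 + 273.15 = 291.15 K.
First-stage efficiency η₁ = 1 − T_m/T_H = 1 − 541.00/612.15 = 0.1162.
W₁ = η₁·Q_H = 0.1162 × 453 = 52.7 J.

W₁ ≈ 52.7 J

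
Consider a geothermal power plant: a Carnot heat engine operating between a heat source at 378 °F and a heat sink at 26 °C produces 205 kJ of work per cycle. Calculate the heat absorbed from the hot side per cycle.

Q_H ≈ 574 kJ

T_H = 378 °F → (378 − 32) × 5/9 = 192.22 °C = 465.37 K.
T_C = 26 °C → 26 + 273.15 = 299.15 K.
η_rev = 1 − T_C/T_H = 1 − 299.15/465.37 = 0.3572.
Q_H = W/η = 205/0.3572 = 574 kJ.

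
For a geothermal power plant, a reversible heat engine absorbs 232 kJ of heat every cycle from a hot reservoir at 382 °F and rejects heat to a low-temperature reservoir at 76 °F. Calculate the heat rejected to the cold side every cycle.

T_H = 382 °F → (382 − 32) × 5/9 = 194.44 °C = 467.59 K.
T_C = 76 °F → (76 − 32) × 5/9 = 24.44 °C = 297.59 K.
Since the cycle is reversible, η = 1 − T_C/T_H = 1 − 297.59/467.59 = 0.3636.
For a reversible cycle Q_C/Q_H = T_C/T_H, so Q_C = 232 × 297.59/467.59 = 148 kJ.

Q_C ≈ 148 kJ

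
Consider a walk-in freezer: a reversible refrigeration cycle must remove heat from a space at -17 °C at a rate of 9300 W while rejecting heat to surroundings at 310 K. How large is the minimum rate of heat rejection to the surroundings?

Q̇_H ≈ 11300 W

T_C = -17 °C → -17 + 273.15 = 256.15 K.
For a reversible cycle Q_H/Q_C = T_H/T_C, so Q_H = Q_C·T_H/T_C = 9300 × 310.00/256.15 = 11300 W.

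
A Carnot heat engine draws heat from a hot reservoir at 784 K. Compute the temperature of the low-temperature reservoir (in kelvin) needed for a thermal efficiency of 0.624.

T_C ≈ 295 K

From η = 1 − T_C/T_H, T_C = T_H·(1 − η) = 784.00 × (1 − 0.624) = 295 K.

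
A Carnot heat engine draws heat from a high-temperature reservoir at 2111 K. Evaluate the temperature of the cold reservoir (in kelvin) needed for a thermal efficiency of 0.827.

T_C ≈ 365 K

From η = 1 − T_C/T_H, T_C = T_H·(1 − η) = 2111.00 × (1 − 0.827) = 365 K.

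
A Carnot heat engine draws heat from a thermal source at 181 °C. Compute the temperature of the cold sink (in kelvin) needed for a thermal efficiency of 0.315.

T_H = 181 °C → 181 + 273.15 = 454.15 K.
From η = 1 − T_C/T_H, T_C = T_H·(1 − η) = 454.15 × (1 − 0.315) = 311 K.

T_C ≈ 311 K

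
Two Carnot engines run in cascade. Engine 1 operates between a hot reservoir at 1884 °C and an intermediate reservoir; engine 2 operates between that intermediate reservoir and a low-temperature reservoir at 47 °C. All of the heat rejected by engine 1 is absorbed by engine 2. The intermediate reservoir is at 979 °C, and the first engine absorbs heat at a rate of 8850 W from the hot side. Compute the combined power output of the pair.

T_H = 1884 °C → 1884 + 273.15 = 2157.15 K.
T_C = 47 °C → 47 + 273.15 = 320.15 K.
Two reversible stages in series are equivalent to a single Carnot engine between T_H and T_C, so η_total = 1 − T_C/T_H = 1 − 320.15/2157.15 = 0.8516.
W_total = η_total · Q_H = 0.8516 × 8850 = 7540 W.

Ẇ_total ≈ 7540 W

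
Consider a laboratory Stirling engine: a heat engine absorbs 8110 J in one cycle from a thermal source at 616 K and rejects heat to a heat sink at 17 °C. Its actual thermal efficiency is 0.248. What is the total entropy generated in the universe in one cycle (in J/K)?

ΔS_univ ≈ 7.85 J/K

T_C = 17 °C → 17 + 273.15 = 290.15 K.
W = η·Q_H = 0.248 × 8110 = 2011 J, so Q_C = Q_H − W = 6099 J.
The hot reservoir loses entropy Q_H/T_H = 8110/616.00 = 13.17 J/K; the cold reservoir gains Q_C/T_C = 6099/290.15 = 21.02 J/K.
ΔS_univ = −Q_H/T_H + Q_C/T_C = 7.85 J/K (> 0, since η = 0.248 < η_Carnot = 0.529).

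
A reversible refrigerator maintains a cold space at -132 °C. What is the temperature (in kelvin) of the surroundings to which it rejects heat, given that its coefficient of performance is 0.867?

T_H ≈ 304 K

T_C = -132 °C → -132 + 273.15 = 141.15 K.
COP_R = T_C/(T_H − T_C) ⇒ T_H = T_C·(1 + 1/COP_R) = 141.15 × (1 + 1/0.867) = 304 K.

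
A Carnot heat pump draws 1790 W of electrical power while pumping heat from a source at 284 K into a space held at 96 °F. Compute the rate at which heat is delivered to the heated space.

T_H = 96 °F → (96 − 32) × 5/9 = 35.56 °C = 308.71 K.
Reversible heating COP: COP_HP = T_H/(T_H − T_C) = 308.71/24.71 = 12.4954.
Q_H = COP_HP · W = 12.4954 × 1790 = 22400 W.

Q̇_H ≈ 22400 W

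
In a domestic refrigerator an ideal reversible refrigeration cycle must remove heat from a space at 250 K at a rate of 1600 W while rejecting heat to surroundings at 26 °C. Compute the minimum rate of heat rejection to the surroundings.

T_H = 26 °C → 26 + 273.15 = 299.15 K.
For a reversible cycle Q_H/Q_C = T_H/T_C, so Q_H = Q_C·T_H/T_C = 1600 × 299.15/250.00 = 1915 W.

Q̇_H ≈ 1915 W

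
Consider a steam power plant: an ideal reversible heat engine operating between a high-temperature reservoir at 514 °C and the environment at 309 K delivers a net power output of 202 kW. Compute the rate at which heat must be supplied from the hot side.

Q̇_H ≈ 333 kW

T_H = 514 °C → 514 + 273.15 = 787.15 K.
Carnot efficiency: η = 1 − T_C/T_H = 1 − 309.00/787.15 = 0.6074.
Q_H = W/η = 202/0.6074 = 333 kW.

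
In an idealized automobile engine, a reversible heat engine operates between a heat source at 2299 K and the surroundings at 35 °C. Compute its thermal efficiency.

η ≈ 0.866

T_C = 35 °C → 35 + 273.15 = 308.15 K.
For a reversible engine, η = 1 − T_C/T_H = 1 − 308.15/2299.00 = 0.866.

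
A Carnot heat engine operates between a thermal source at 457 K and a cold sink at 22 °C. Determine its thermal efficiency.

T_C = 22 °C → 22 + 273.15 = 295.15 K.
Carnot efficiency: η = 1 − T_C/T_H = 1 − 295.15/457.00 = 0.354.

η ≈ 0.354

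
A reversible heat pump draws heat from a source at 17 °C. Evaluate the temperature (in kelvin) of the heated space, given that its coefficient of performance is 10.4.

T_H ≈ 321.0 K

T_C = 17 °C → 17 + 273.15 = 290.15 K.
COP_HP = T_H/(T_H − T_C) ⇒ T_H = T_C·COP_HP/(COP_HP − 1) = 290.15 × 10.4/(10.4 − 1) = 321.0 K.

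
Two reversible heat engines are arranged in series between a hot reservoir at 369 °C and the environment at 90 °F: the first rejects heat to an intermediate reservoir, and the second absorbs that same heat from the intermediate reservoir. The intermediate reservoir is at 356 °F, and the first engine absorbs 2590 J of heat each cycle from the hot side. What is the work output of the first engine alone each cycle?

T_H = 369 °C → 369 + 273.15 = 642.15 K.
T_C = 90 °F → (90 − 32) × 5/9 = 32.22 °C = 305.37 K.
T_m = 356 °F → (356 − 32) × 5/9 = 180.00 °C = 453.15 K.
First-stage efficiency η₁ = 1 − T_m/T_H = 1 − 453.15/642.15 = 0.2943.
W₁ = η₁·Q_H = 0.2943 × 2590 = 762 J.

W₁ ≈ 762 J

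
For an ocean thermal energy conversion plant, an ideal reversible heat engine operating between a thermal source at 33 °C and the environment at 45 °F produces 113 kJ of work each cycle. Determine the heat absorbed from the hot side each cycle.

Q_H ≈ 1342 kJ

T_H = 33 °C → 33 + 273.15 = 306.15 K.
T_C = 45 °F → (45 − 32) × 5/9 = 7.22 °C = 280.37 K.
η_rev = 1 − T_C/T_H = 1 − 280.37/306.15 = 0.0842.
Q_H = W/η = 113/0.0842 = 1342 kJ.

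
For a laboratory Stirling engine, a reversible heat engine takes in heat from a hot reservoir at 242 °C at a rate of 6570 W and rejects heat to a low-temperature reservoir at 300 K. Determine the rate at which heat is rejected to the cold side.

Q̇_C ≈ 3826 W

T_H = 242 °C → 242 + 273.15 = 515.15 K.
For a reversible engine, η = 1 − T_C/T_H = 1 − 300.00/515.15 = 0.4176.
For a reversible cycle Q_C/Q_H = T_C/T_H, so Q_C = 6570 × 300.00/515.15 = 3826 W.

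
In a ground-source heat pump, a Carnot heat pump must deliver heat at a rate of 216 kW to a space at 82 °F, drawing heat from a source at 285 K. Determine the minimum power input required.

T_H = 82 °F → (82 − 32) × 5/9 = 27.78 °C = 300.93 K.
For a reversible heat pump, COP_HP = T_H/(T_H − T_C) = 300.93/15.93 = 18.8933.
W = Q_H/COP_HP = 216/18.8933 = 11.43 kW.

Ẇ_in ≈ 11.43 kW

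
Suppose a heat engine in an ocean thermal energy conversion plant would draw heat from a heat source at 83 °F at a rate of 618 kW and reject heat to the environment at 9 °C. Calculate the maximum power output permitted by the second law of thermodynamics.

T_H = 83 °F → (83 − 32) × 5/9 = 28.33 °C = 301.48 K.
T_C = 9 °C → 9 + 273.15 = 282.15 K.
The second-law ceiling is the Carnot efficiency, η_max = 1 − T_C/T_H = 1 − 282.15/301.48 = 0.0641.
W_max = η_max · Q_H = 0.0641 × 618 = 39.6 kW.

Ẇ_max ≈ 39.6 kW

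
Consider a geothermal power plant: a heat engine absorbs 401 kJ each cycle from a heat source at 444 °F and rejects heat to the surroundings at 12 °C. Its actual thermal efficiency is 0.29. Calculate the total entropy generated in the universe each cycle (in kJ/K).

T_H = 444 °F → (444 − 32) × 5/9 = 228.89 °C = 502.04 K.
T_C = 12 °C → 12 + 273.15 = 285.15 K.
W = η·Q_H = 0.29 × 401 = 116.3 kJ, so Q_C = Q_H − W = 284.7 kJ.
Reservoir entropy changes: ΔS_H = −Q_H/T_H = −401/502.04 = -0.7987 kJ/K and ΔS_C = +Q_C/T_C = 284.7/285.15 = 0.9985 kJ/K.
ΔS_univ = −Q_H/T_H + Q_C/T_C = 0.1997 kJ/K (> 0, since η = 0.29 < η_Carnot = 0.432).

ΔS_univ ≈ 0.1997 kJ/K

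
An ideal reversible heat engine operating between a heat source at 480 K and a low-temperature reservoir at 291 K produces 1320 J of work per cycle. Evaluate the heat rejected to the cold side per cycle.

Q_C ≈ 2030 J

For a reversible engine, η = 1 − T_C/T_H = 1 − 291.00/480.00 = 0.3938.
Since Q_C/Q_H = T_C/T_H and Q_H = W/η, Q_C = W·T_C/(T_H − T_C) = 1320 × 291.00/189.00 = 2030 J.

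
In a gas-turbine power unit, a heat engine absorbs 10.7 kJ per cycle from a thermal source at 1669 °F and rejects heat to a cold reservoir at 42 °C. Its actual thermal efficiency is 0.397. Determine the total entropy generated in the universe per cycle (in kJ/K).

ΔS_univ ≈ 0.0114 kJ/K

T_H = 1669 °F → (1669 − 32) × 5/9 = 909.44 °C = 1182.59 K.
T_C = 42 °C → 42 + 273.15 = 315.15 K.
W = η·Q_H = 0.397 × 10.7 = 4.248 kJ, so Q_C = Q_H − W = 6.452 kJ.
Entropy balance on the reservoirs: −Q_H/T_H = -0.009048 kJ/K, +Q_C/T_C = 0.02047 kJ/K.
ΔS_univ = −Q_H/T_H + Q_C/T_C = 0.0114 kJ/K (> 0, since η = 0.397 < η_Carnot = 0.734).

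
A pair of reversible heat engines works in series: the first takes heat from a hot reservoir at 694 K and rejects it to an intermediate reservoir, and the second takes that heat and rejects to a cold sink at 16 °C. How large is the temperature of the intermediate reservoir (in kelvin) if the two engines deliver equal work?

T_m ≈ 492 K

T_C = 16 °C → 16 + 273.15 = 289.15 K.
For reversible stages Q_m = Q_H·(T_m/T_H). Setting W₁ = Q_H(1 − T_m/T_H) equal to W₂ = Q_m(1 − T_C/T_m) = Q_H·(T_m − T_C)/T_H gives T_H − T_m = T_m − T_C, so T_m = (T_H + T_C)/2 = (694.00 + 289.15)/2 = 492 K.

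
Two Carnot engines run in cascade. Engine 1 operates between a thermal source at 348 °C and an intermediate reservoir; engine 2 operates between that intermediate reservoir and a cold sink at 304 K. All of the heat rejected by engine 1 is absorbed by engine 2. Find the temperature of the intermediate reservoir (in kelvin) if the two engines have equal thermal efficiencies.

T_H = 348 °C → 348 + 273.15 = 621.15 K.
Equal efficiencies require 1 − T_m/T_H = 1 − T_C/T_m, i.e. T_m/T_H = T_C/T_m, so T_m = √(T_H·T_C) = √(621.15 × 304.00) = 435 K.

T_m ≈ 435 K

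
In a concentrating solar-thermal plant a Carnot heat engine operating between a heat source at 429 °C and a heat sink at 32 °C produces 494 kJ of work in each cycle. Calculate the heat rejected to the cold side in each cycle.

T_H = 429 °C → 429 + 273.15 = 702.15 K.
T_C = 32 °C → 32 + 273.15 = 305.15 K.
η_rev = 1 − T_C/T_H = 1 − 305.15/702.15 = 0.5654.
Since Q_C/Q_H = T_C/T_H and Q_H = W/η, Q_C = W·T_C/(T_H − T_C) = 494 × 305.15/397.00 = 380 kJ.

Q_C ≈ 380 kJ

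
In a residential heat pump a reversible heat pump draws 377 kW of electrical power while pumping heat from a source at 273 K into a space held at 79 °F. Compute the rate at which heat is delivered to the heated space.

T_H = 79 °F → (79 − 32) × 5/9 = 26.11 °C = 299.26 K.
COP_HP = T_H/(T_H − T_C) = 299.26/26.26 = 11.3956.
Q_H = COP_HP · W = 11.3956 × 377 = 4296 kW.

Q̇_H ≈ 4296 kW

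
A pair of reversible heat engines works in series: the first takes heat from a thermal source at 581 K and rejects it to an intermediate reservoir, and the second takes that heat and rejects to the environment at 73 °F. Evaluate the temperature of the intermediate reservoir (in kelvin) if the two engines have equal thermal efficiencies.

T_m ≈ 414.6 K

T_C = 73 °F → (73 − 32) × 5/9 = 22.78 °C = 295.93 K.
Equal efficiencies require 1 − T_m/T_H = 1 − T_C/T_m, i.e. T_m/T_H = T_C/T_m, so T_m = √(T_H·T_C) = √(581.00 × 295.93) = 414.6 K.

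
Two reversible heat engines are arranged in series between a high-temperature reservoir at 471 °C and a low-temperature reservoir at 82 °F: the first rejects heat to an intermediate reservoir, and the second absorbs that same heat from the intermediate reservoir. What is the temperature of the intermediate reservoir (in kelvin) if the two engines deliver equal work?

T_m ≈ 523 K

T_H = 471 °C → 471 + 273.15 = 744.15 K.
T_C = 82 °F → (82 − 32) × 5/9 = 27.78 °C = 300.93 K.
For reversible stages Q_m = Q_H·(T_m/T_H). Setting W₁ = Q_H(1 − T_m/T_H) equal to W₂ = Q_m(1 − T_C/T_m) = Q_H·(T_m − T_C)/T_H gives T_H − T_m = T_m − T_C, so T_m = (T_H + T_C)/2 = (744.15 + 300.93)/2 = 523 K.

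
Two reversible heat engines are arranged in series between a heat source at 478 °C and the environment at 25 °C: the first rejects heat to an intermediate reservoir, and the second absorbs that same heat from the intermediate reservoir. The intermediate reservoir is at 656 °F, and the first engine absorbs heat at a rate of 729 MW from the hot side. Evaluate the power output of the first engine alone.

Ẇ₁ ≈ 127 MW

T_H = 478 °C → 478 + 273.15 = 751.15 K.
T_C = 25 °C → 25 + 273.15 = 298.15 K.
T_m = 656 °F → (656 − 32) × 5/9 = 346.67 °C = 619.82 K.
First-stage efficiency η₁ = 1 − T_m/T_H = 1 − 619.82/751.15 = 0.1748.
W₁ = η₁·Q_H = 0.1748 × 729 = 127 MW.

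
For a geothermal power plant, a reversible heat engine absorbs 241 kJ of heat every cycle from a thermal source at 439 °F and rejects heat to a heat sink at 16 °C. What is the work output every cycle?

W ≈ 101 kJ

T_H = 439 °F → (439 − 32) × 5/9 = 226.11 °C = 499.26 K.
T_C = 16 °C → 16 + 273.15 = 289.15 K.
Since the cycle is reversible, η = 1 − T_C/T_H = 1 − 289.15/499.26 = 0.4208.
W = η·Q_H = 0.4208 × 241 = 101 kJ.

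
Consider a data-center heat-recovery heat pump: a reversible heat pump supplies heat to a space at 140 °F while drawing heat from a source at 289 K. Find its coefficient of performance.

COP_HP ≈ 7.55

T_H = 140 °F → (140 − 32) × 5/9 = 60.00 °C = 333.15 K.
For a reversible heat pump, COP_HP = T_H/(T_H − T_C) = 333.15/(333.15 − 289.00) = 7.55.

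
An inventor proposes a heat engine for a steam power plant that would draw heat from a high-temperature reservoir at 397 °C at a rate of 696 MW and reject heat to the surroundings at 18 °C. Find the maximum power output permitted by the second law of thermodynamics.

T_H = 397 °C → 397 + 273.15 = 670.15 K.
T_C = 18 °C → 18 + 273.15 = 291.15 K.
No engine can exceed the Carnot limit: η_max = 1 − T_C/T_H = 1 − 291.15/670.15 = 0.5655.
W_max = η_max · Q_H = 0.5655 × 696 = 394 MW.

Ẇ_max ≈ 394 MW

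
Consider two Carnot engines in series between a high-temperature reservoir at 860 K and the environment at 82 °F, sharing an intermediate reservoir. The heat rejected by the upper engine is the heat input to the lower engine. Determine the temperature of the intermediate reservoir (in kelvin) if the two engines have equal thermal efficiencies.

T_m ≈ 508.7 K

T_C = 82 °F → (82 − 32) × 5/9 = 27.78 °C = 300.93 K.
Equal efficiencies require 1 − T_m/T_H = 1 − T_C/T_m, i.e. T_m/T_H = T_C/T_m, so T_m = √(T_H·T_C) = √(860.00 × 300.93) = 508.7 K.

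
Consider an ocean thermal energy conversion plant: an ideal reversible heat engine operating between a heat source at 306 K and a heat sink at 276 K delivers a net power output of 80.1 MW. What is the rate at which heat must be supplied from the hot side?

η_rev = 1 − T_C/T_H = 1 − 276.00/306.00 = 0.0980.
Q_H = W/η = 80.1/0.0980 = 817 MW.

Q̇_H ≈ 817 MW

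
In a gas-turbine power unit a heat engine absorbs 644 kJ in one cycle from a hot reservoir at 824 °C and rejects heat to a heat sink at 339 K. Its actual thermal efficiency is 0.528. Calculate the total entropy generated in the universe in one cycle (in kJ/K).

T_H = 824 °C → 824 + 273.15 = 1097.15 K.
W = η·Q_H = 0.528 × 644 = 340.0 kJ, so Q_C = Q_H − W = 304.0 kJ.
The hot reservoir loses entropy Q_H/T_H = 644/1097.15 = 0.5870 kJ/K; the cold reservoir gains Q_C/T_C = 304.0/339.00 = 0.8967 kJ/K.
ΔS_univ = −Q_H/T_H + Q_C/T_C = 0.310 kJ/K (> 0, since η = 0.528 < η_Carnot = 0.691).

ΔS_univ ≈ 0.310 kJ/K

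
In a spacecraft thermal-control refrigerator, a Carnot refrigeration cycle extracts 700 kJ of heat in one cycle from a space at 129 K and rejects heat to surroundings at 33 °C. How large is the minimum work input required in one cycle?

W_in ≈ 961 kJ

T_H = 33 °C → 33 + 273.15 = 306.15 K.
Carnot COP: COP_R = T_C/(T_H − T_C) = 129.00/177.15 = 0.7282.
W = Q_C/COP_R = 700/0.7282 = 961 kJ.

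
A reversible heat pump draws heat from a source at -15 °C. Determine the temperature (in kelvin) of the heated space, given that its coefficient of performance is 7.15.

T_C = -15 °C → -15 + 273.15 = 258.15 K.
COP_HP = T_H/(T_H − T_C) ⇒ T_H = T_C·COP_HP/(COP_HP − 1) = 258.15 × 7.15/(7.15 − 1) = 300 K.

T_H ≈ 300 K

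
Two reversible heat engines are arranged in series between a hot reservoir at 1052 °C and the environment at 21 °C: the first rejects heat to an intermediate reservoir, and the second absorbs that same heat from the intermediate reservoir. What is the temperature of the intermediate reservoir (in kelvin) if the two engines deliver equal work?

T_m ≈ 809.7 K

T_H = 1052 °C → 1052 + 273.15 = 1325.15 K.
T_C = 21 °C → 21 + 273.15 = 294.15 K.
For reversible stages Q_m = Q_H·(T_m/T_H). Setting W₁ = Q_H(1 − T_m/T_H) equal to W₂ = Q_m(1 − T_C/T_m) = Q_H·(T_m − T_C)/T_H gives T_H − T_m = T_m − T_C, so T_m = (T_H + T_C)/2 = (1325.15 + 294.15)/2 = 809.7 K.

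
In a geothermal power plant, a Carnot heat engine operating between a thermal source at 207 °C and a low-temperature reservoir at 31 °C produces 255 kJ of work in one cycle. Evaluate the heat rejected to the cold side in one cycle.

Q_C ≈ 441 kJ

T_H = 207 °C → 207 + 273.15 = 480.15 K.
T_C = 31 °C → 31 + 273.15 = 304.15 K.
The Carnot efficiency is η = 1 − T_C/T_H = 1 − 304.15/480.15 = 0.3666.
Since Q_C/Q_H = T_C/T_H and Q_H = W/η, Q_C = W·T_C/(T_H − T_C) = 255 × 304.15/176.00 = 441 kJ.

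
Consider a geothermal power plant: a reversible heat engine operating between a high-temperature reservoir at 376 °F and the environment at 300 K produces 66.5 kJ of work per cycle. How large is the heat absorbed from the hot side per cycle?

Q_H ≈ 188.0 kJ

T_H = 376 °F → (376 − 32) × 5/9 = 191.11 °C = 464.26 K.
Carnot efficiency: η = 1 − T_C/T_H = 1 − 300.00/464.26 = 0.3538.
Q_H = W/η = 66.5/0.3538 = 188.0 kJ.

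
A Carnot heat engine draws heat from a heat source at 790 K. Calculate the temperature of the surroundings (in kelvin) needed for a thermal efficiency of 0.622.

From η = 1 − T_C/T_H, T_C = T_H·(1 − η) = 790.00 × (1 − 0.622) = 299 K.

T_C ≈ 299 K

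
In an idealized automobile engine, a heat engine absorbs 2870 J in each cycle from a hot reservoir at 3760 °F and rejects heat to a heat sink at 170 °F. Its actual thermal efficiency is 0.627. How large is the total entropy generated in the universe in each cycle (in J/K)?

T_H = 3760 °F → (3760 − 32) × 5/9 = 2071.11 °C = 2344.26 K.
T_C = 170 °F → (170 − 32) × 5/9 = 76.67 °C = 349.82 K.
W = η·Q_H = 0.627 × 2870 = 1799 J, so Q_C = Q_H − W = 1071 J.
The hot reservoir loses entropy Q_H/T_H = 2870/2344.26 = 1.224 J/K; the cold reservoir gains Q_C/T_C = 1071/349.82 = 3.060 J/K.
ΔS_univ = −Q_H/T_H + Q_C/T_C = 1.836 J/K (> 0, since η = 0.627 < η_Carnot = 0.851).

ΔS_univ ≈ 1.836 J/K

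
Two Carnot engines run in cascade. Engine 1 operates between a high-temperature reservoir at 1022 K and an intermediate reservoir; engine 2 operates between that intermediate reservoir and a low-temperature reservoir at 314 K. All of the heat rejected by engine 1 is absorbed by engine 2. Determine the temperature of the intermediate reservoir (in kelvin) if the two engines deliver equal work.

T_m ≈ 668 K

For reversible stages Q_m = Q_H·(T_m/T_H). Setting W₁ = Q_H(1 − T_m/T_H) equal to W₂ = Q_m(1 − T_C/T_m) = Q_H·(T_m − T_C)/T_H gives T_H − T_m = T_m − T_C, so T_m = (T_H + T_C)/2 = (1022.00 + 314.00)/2 = 668 K.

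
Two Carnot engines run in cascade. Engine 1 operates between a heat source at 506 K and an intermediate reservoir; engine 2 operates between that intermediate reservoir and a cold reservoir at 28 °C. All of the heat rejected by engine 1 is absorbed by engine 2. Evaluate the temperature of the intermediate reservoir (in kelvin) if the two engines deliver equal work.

T_C = 28 °C → 28 + 273.15 = 301.15 K.
For reversible stages Q_m = Q_H·(T_m/T_H). Setting W₁ = Q_H(1 − T_m/T_H) equal to W₂ = Q_m(1 − T_C/T_m) = Q_H·(T_m − T_C)/T_H gives T_H − T_m = T_m − T_C, so T_m = (T_H + T_C)/2 = (506.00 + 301.15)/2 = 404 K.

T_m ≈ 404 K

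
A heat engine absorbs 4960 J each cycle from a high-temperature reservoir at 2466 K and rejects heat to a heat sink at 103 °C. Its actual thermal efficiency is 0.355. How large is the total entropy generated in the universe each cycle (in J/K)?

ΔS_univ ≈ 6.49 J/K

T_C = 103 °C → 103 + 273.15 = 376.15 K.
W = η·Q_H = 0.355 × 4960 = 1761 J, so Q_C = Q_H − W = 3199 J.
Reservoir entropy changes: ΔS_H = −Q_H/T_H = −4960/2466.00 = -2.011 J/K and ΔS_C = +Q_C/T_C = 3199/376.15 = 8.505 J/K.
ΔS_univ = −Q_H/T_H + Q_C/T_C = 6.49 J/K (> 0, since η = 0.355 < η_Carnot = 0.847).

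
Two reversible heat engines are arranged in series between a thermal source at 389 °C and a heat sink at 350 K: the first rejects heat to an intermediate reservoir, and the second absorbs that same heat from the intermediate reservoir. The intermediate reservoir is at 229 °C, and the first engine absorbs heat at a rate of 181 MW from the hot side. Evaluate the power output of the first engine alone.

Ẇ₁ ≈ 43.7 MW

T_H = 389 °C → 389 + 273.15 = 662.15 K.
T_m = 229 °C → 229 + 273.15 = 502.15 K.
First-stage efficiency η₁ = 1 − T_m/T_H = 1 − 502.15/662.15 = 0.2416.
W₁ = η₁·Q_H = 0.2416 × 181 = 43.7 MW.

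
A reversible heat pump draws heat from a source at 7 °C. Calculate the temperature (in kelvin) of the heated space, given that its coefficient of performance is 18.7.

T_H ≈ 296 K

T_C = 7 °C → 7 + 273.15 = 280.15 K.
COP_HP = T_H/(T_H − T_C) ⇒ T_H = T_C·COP_HP/(COP_HP − 1) = 280.15 × 18.7/(18.7 − 1) = 296 K.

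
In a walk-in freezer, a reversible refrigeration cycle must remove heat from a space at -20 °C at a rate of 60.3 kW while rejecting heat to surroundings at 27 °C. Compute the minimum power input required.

Ẇ_in ≈ 11.2 kW

T_H = 27 °C → 27 + 273.15 = 300.15 K.
T_C = -20 °C → -20 + 273.15 = 253.15 K.
COP_R = T_C/(T_H − T_C) = 253.15/47.00 = 5.3862.
W = Q_C/COP_R = 60.3/5.3862 = 11.2 kW.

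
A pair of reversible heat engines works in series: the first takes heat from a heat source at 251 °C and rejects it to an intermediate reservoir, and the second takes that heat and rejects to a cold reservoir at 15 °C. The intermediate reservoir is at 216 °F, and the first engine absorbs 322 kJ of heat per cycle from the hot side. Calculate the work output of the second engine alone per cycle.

T_H = 251 °C → 251 + 273.15 = 524.15 K.
T_C = 15 °C → 15 + 273.15 = 288.15 K.
T_m = 216 °F → (216 − 32) × 5/9 = 102.22 °C = 375.37 K.
Heat entering the second stage: Q_m = Q_H·(T_m/T_H) = 322 × 375.37/524.15 = 231 kJ.
Second-stage efficiency η₂ = 1 − T_C/T_m = 1 − 288.15/375.37 = 0.2324, so W₂ = η₂·Q_m = 53.6 kJ.

W₂ ≈ 53.6 kJ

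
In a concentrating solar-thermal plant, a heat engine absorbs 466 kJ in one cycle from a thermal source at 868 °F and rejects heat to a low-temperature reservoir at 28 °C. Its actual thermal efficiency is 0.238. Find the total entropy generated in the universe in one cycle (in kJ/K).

ΔS_univ ≈ 0.5473 kJ/K

T_H = 868 °F → (868 − 32) × 5/9 = 464.44 °C = 737.59 K.
T_C = 28 °C → 28 + 273.15 = 301.15 K.
W = η·Q_H = 0.238 × 466 = 110.9 kJ, so Q_C = Q_H − W = 355.1 kJ.
The hot reservoir loses entropy Q_H/T_H = 466/737.59 = 0.6318 kJ/K; the cold reservoir gains Q_C/T_C = 355.1/301.15 = 1.179 kJ/K.
ΔS_univ = −Q_H/T_H + Q_C/T_C = 0.5473 kJ/K (> 0, since η = 0.238 < η_Carnot = 0.592).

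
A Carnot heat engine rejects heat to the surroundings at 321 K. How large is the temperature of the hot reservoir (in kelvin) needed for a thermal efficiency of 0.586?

From η = 1 − T_C/T_H, solving for T_H gives T_H = T_C/(1 − η) = 321.00/(1 − 0.586) = 775 K.

T_H ≈ 775 K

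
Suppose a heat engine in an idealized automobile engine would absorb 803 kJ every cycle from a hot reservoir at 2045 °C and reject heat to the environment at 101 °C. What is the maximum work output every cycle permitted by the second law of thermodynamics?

W_max ≈ 673 kJ

T_H = 2045 °C → 2045 + 273.15 = 2318.15 K.
T_C = 101 °C → 101 + 273.15 = 374.15 K.
The upper bound on efficiency is η_max = 1 − T_C/T_H = 1 − 374.15/2318.15 = 0.8386.
W_max = η_max · Q_H = 0.8386 × 803 = 673 kJ.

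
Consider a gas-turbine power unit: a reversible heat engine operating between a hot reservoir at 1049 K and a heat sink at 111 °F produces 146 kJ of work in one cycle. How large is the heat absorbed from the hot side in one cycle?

T_C = 111 °F → (111 − 32) × 5/9 = 43.89 °C = 317.04 K.
Since the cycle is reversible, η = 1 − T_C/T_H = 1 − 317.04/1049.00 = 0.6978.
Q_H = W/η = 146/0.6978 = 209 kJ.

Q_H ≈ 209 kJ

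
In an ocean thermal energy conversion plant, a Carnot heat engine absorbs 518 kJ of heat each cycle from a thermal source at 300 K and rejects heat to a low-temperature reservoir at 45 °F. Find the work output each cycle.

W ≈ 33.89 kJ

T_C = 45 °F → (45 − 32) × 5/9 = 7.22 °C = 280.37 K.
For a reversible engine, η = 1 − T_C/T_H = 1 − 280.37/300.00 = 0.0654.
W = η·Q_H = 0.0654 × 518 = 33.89 kJ.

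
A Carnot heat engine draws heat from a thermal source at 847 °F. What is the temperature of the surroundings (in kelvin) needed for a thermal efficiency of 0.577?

T_C ≈ 307 K

T_H = 847 °F → (847 − 32) × 5/9 = 452.78 °C = 725.93 K.
From η = 1 − T_C/T_H, T_C = T_H·(1 − η) = 725.93 × (1 − 0.577) = 307 K.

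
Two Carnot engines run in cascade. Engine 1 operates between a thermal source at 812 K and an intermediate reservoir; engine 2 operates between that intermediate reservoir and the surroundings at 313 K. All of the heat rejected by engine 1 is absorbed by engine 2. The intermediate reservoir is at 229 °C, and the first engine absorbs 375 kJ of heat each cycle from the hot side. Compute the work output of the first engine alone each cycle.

T_m = 229 °C → 229 + 273.15 = 502.15 K.
First-stage efficiency η₁ = 1 − T_m/T_H = 1 − 502.15/812.00 = 0.3816.
W₁ = η₁·Q_H = 0.3816 × 375 = 143.1 kJ.

W₁ ≈ 143.1 kJ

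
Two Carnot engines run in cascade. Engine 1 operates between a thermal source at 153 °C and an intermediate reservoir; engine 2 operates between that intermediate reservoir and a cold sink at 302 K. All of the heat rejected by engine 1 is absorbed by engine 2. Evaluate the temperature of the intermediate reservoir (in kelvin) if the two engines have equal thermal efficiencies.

T_H = 153 °C → 153 + 273.15 = 426.15 K.
Equal efficiencies require 1 − T_m/T_H = 1 − T_C/T_m, i.e. T_m/T_H = T_C/T_m, so T_m = √(T_H·T_C) = √(426.15 × 302.00) = 359 K.

T_m ≈ 359 K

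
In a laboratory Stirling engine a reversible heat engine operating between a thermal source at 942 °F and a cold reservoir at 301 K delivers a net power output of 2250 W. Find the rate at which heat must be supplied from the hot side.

Q̇_H ≈ 3670 W

T_H = 942 °F → (942 − 32) × 5/9 = 505.56 °C = 778.71 K.
For a reversible engine, η = 1 − T_C/T_H = 1 − 301.00/778.71 = 0.6135.
Q_H = W/η = 2250/0.6135 = 3670 W.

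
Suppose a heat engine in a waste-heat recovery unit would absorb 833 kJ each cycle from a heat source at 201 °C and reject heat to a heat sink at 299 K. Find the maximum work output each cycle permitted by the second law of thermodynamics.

W_max ≈ 307.7 kJ

T_H = 201 °C → 201 + 273.15 = 474.15 K.
No engine can exceed the Carnot limit: η_max = 1 − T_C/T_H = 1 − 299.00/474.15 = 0.3694.
W_max = η_max · Q_H = 0.3694 × 833 = 307.7 kJ.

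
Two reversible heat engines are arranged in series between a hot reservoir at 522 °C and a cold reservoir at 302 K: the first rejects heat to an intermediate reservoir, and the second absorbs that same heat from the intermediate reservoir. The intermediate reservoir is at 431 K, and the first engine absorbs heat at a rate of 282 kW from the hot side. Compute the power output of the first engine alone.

Ẇ₁ ≈ 129 kW

T_H = 522 °C → 522 + 273.15 = 795.15 K.
First-stage efficiency η₁ = 1 − T_m/T_H = 1 − 431.00/795.15 = 0.4580.
W₁ = η₁·Q_H = 0.4580 × 282 = 129 kW.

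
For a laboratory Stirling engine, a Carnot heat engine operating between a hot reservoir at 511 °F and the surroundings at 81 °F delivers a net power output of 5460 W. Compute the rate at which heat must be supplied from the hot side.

Q̇_H ≈ 12330 W

T_H = 511 °F → (511 − 32) × 5/9 = 266.11 °C = 539.26 K.
T_C = 81 °F → (81 − 32) × 5/9 = 27.22 °C = 300.37 K.
Carnot efficiency: η = 1 − T_C/T_H = 1 − 300.37/539.26 = 0.4430.
Q_H = W/η = 5460/0.4430 = 12330 W.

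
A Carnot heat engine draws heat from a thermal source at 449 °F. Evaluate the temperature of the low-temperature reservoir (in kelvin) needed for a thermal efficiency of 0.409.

T_C ≈ 298.3 K

T_H = 449 °F → (449 − 32) × 5/9 = 231.67 °C = 504.82 K.
From η = 1 − T_C/T_H, T_C = T_H·(1 − η) = 504.82 × (1 − 0.409) = 298.3 K.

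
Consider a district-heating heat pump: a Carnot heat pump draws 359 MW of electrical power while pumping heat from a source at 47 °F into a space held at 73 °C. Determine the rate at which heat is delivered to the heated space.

Q̇_H ≈ 1922 MW

T_H = 73 °C → 73 + 273.15 = 346.15 K.
T_C = 47 °F → (47 − 32) × 5/9 = 8.33 °C = 281.48 K.
For a reversible heat pump, COP_HP = T_H/(T_H − T_C) = 346.15/64.67 = 5.3528.
Q_H = COP_HP · W = 5.3528 × 359 = 1922 MW.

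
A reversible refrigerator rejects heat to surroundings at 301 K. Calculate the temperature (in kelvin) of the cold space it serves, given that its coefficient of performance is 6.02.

T_C ≈ 258.1 K

COP_R = T_C/(T_H − T_C) ⇒ T_C = T_H·COP_R/(1 + COP_R) = 301.00 × 6.02/(1 + 6.02) = 258.1 K.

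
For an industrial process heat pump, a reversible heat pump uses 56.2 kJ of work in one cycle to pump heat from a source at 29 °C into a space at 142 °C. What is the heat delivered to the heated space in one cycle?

T_H = 142 °C → 142 + 273.15 = 415.15 K.
T_C = 29 °C → 29 + 273.15 = 302.15 K.
Reversible heating COP: COP_HP = T_H/(T_H − T_C) = 415.15/113.00 = 3.6739.
Q_H = COP_HP · W = 3.6739 × 56.2 = 206.5 kJ.

Q_H ≈ 206.5 kJ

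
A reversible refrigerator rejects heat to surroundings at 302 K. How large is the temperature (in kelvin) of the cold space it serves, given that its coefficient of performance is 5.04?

COP_R = T_C/(T_H − T_C) ⇒ T_C = T_H·COP_R/(1 + COP_R) = 302.00 × 5.04/(1 + 5.04) = 252 K.

T_C ≈ 252 K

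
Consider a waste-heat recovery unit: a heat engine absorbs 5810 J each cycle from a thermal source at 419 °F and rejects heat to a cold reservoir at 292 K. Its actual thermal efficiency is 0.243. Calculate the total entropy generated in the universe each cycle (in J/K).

T_H = 419 °F → (419 − 32) × 5/9 = 215.00 °C = 488.15 K.
W = η·Q_H = 0.243 × 5810 = 1412 J, so Q_C = Q_H − W = 4398 J.
The hot reservoir loses entropy Q_H/T_H = 5810/488.15 = 11.90 J/K; the cold reservoir gains Q_C/T_C = 4398/292.00 = 15.06 J/K.
ΔS_univ = −Q_H/T_H + Q_C/T_C = 3.16 J/K (> 0, since η = 0.243 < η_Carnot = 0.402).

ΔS_univ ≈ 3.16 J/K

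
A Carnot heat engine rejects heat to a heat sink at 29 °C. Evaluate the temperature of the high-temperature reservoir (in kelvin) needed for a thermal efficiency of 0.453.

T_C = 29 °C → 29 + 273.15 = 302.15 K.
From η = 1 − T_C/T_H, solving for T_H gives T_H = T_C/(1 − η) = 302.15/(1 − 0.453) = 552 K.

T_H ≈ 552 K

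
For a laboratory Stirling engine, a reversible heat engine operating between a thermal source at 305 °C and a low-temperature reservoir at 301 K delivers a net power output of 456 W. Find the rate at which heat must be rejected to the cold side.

T_H = 305 °C → 305 + 273.15 = 578.15 K.
The Carnot efficiency is η = 1 − T_C/T_H = 1 − 301.00/578.15 = 0.4794.
Since Q_C/Q_H = T_C/T_H and Q_H = W/η, Q_C = W·T_C/(T_H − T_C) = 456 × 301.00/277.15 = 495 W.

Q̇_C ≈ 495 W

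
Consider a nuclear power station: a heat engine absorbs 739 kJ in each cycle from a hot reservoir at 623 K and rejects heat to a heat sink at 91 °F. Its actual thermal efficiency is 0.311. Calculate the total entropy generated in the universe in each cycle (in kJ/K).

T_C = 91 °F → (91 − 32) × 5/9 = 32.78 °C = 305.93 K.
W = η·Q_H = 0.311 × 739 = 229.8 kJ, so Q_C = Q_H − W = 509.2 kJ.
Reservoir entropy changes: ΔS_H = −Q_H/T_H = −739/623.00 = -1.186 kJ/K and ΔS_C = +Q_C/T_C = 509.2/305.93 = 1.664 kJ/K.
ΔS_univ = −Q_H/T_H + Q_C/T_C = 0.478 kJ/K (> 0, since η = 0.311 < η_Carnot = 0.509).

ΔS_univ ≈ 0.478 kJ/K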